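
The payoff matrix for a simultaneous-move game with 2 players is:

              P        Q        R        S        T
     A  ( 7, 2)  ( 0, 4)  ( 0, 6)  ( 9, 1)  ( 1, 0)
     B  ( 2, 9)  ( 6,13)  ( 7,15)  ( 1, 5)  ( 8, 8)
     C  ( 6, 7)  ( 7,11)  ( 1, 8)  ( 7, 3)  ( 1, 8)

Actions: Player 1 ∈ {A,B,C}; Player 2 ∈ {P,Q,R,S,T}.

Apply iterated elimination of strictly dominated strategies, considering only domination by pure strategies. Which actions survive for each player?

P2 drop P (Q beats it: A:4>2 B:13>9 C:11>7)
P2 drop S (Q beats it: A:4>1 B:13>5 C:11>3)
P1 drop A (B beats it: Q:6>0 R:7>0 T:8>1)
P2 drop T (Q beats it: B:13>8 C:11>8)
P1→{B,C} P2→{Q,R}

IESDS → P1:{B,C} P2:{Q,R}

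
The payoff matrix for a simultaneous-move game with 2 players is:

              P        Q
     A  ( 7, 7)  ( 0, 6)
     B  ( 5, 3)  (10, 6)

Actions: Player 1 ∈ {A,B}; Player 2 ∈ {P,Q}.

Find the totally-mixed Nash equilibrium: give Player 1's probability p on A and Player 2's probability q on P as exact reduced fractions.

P1 indiff ⇒ q·7+(1-q)·0 = q·5+(1-q)·10 ⇒ q(2) = (1-q)(10) ⇒ q = 5/6
P2 indiff ⇒ p·7+(1-p)·3 = p·6+(1-p)·6 ⇒ p(1) = (1-p)(3) ⇒ p = 3/4

p=3/4, q=5/6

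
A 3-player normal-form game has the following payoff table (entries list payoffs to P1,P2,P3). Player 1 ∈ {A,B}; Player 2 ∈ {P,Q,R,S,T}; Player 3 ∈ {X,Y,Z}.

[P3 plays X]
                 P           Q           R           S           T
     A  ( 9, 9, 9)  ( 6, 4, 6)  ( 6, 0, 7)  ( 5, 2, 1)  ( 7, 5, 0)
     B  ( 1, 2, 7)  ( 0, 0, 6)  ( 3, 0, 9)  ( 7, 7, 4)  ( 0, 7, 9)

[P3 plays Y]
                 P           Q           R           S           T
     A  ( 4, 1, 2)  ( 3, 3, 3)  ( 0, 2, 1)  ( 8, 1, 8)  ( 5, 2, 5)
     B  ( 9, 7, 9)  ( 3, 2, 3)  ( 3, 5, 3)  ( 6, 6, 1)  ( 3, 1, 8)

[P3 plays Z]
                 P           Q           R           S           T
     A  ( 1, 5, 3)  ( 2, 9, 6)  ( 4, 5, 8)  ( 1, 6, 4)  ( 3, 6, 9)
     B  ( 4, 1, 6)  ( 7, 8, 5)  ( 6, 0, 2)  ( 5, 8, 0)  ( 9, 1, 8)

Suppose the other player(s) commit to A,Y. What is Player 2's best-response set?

u_2(P vs A,Y) = 1
u_2(Q vs A,Y) = 3
u_2(R vs A,Y) = 2
u_2(S vs A,Y) = 1
u_2(T vs A,Y) = 2
max payoff 3 at {Q}

argmax u_2 = {Q}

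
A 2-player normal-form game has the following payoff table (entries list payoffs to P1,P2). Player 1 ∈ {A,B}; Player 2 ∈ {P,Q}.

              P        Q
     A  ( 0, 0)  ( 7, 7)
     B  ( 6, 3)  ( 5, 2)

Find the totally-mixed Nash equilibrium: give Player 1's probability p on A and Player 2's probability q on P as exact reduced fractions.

(p,q) = (1/8, 1/4)

P1 indiff ⇒ q·0+(1-q)·7 = q·6+(1-q)·5 ⇒ q(-6) = (1-q)(-2) ⇒ q = 1/4
P2 indiff ⇒ p·0+(1-p)·3 = p·7+(1-p)·2 ⇒ p(-7) = (1-p)(-1) ⇒ p = 1/8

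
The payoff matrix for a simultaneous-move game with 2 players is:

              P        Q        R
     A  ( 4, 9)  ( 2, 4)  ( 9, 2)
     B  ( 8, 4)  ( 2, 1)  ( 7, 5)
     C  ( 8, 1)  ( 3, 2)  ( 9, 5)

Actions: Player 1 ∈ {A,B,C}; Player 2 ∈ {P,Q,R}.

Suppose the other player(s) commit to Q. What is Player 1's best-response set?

u_1(A vs Q) = 2
u_1(B vs Q) = 2
u_1(C vs Q) = 3
max payoff 3 at {C}

P1 best: {C}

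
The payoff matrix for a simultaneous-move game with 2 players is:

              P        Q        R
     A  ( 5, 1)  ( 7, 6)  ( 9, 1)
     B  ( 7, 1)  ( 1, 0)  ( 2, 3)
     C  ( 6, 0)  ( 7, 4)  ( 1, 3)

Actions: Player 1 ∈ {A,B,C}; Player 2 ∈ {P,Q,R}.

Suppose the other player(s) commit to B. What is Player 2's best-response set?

argmax u_2 = {R}

u_2(P vs B) = 1
u_2(Q vs B) = 0
u_2(R vs B) = 3
max payoff 3 at {R}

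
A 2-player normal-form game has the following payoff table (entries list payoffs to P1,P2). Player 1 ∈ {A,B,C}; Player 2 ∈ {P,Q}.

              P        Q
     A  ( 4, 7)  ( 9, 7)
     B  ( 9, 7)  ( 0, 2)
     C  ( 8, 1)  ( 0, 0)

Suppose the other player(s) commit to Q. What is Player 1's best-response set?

argmax u_1 = {A}

u_1(A vs Q) = 9
u_1(B vs Q) = 0
u_1(C vs Q) = 0
max payoff 9 at {A}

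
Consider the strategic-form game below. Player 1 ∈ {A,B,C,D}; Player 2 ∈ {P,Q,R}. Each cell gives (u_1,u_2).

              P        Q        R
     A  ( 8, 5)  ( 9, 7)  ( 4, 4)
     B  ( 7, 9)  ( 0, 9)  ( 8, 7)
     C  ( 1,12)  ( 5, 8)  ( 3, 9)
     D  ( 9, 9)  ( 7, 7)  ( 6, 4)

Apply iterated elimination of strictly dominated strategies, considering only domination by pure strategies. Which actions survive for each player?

IESDS → P1:{A,D} P2:{P,Q}

P1 drop C (A beats it: P:8>1 Q:9>5 R:4>3)
P2 drop R (P beats it: A:5>4 B:9>7 D:9>4)
P1 drop B (A beats it: P:8>7 Q:9>0)
P1→{A,D} P2→{P,Q}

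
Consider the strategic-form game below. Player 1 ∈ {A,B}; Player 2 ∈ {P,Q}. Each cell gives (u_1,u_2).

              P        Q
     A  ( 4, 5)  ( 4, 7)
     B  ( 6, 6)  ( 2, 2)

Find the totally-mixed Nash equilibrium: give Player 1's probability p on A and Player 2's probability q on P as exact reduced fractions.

P1 indiff ⇒ q·4+(1-q)·4 = q·6+(1-q)·2 ⇒ q(-2) = (1-q)(-2) ⇒ q = 1/2
P2 indiff ⇒ p·5+(1-p)·6 = p·7+(1-p)·2 ⇒ p(-2) = (1-p)(-4) ⇒ p = 2/3

p=2/3, q=1/2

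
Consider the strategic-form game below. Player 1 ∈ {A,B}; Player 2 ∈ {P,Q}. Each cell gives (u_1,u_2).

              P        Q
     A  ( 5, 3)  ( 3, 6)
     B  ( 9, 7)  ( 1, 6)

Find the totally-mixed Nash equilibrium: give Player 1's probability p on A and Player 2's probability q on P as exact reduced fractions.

P1 indiff ⇒ q·5+(1-q)·3 = q·9+(1-q)·1 ⇒ q(-4) = (1-q)(-2) ⇒ q = 1/3
P2 indiff ⇒ p·3+(1-p)·7 = p·6+(1-p)·6 ⇒ p(-3) = (1-p)(-1) ⇒ p = 1/4

p=1/4, q=1/3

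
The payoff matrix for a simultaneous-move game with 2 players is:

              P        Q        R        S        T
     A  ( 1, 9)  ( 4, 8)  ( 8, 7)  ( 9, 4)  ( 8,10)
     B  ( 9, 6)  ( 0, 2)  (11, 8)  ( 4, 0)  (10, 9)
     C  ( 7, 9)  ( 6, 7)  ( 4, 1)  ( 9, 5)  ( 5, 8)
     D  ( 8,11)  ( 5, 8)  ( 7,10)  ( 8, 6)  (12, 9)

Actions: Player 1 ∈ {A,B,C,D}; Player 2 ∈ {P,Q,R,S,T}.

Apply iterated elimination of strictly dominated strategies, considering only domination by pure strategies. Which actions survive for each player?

Survivors P1:{B,D} P2:{P,R,T}

P2 drop Q (P beats it: A:9>8 B:6>2 C:9>7 D:11>8)
P2 drop S (P beats it: A:9>4 B:6>0 C:9>5 D:11>6)
P1 drop A (B beats it: P:9>1 R:11>8 T:10>8)
P1 drop C (B beats it: P:9>7 R:11>4 T:10>5)
P1→{B,D} P2→{P,R,T}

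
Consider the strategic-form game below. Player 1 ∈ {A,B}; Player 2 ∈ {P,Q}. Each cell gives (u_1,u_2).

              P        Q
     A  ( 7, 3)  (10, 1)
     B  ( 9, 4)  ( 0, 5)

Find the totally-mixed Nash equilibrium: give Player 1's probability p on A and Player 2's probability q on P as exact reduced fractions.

P1 indiff ⇒ q·7+(1-q)·10 = q·9+(1-q)·0 ⇒ q(-2) = (1-q)(-10) ⇒ q = 5/6
P2 indiff ⇒ p·3+(1-p)·4 = p·1+(1-p)·5 ⇒ p(2) = (1-p)(1) ⇒ p = 1/3

P1 mixes 1/3 on A; P2 mixes 5/6 on P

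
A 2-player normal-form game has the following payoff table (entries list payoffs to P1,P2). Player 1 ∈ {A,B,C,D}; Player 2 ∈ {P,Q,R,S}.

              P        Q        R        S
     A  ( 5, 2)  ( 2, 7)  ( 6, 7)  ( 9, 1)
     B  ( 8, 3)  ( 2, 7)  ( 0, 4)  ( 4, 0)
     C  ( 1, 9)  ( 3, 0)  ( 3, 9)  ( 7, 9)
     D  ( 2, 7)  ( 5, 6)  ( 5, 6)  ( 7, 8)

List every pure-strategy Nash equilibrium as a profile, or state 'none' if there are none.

PSNE = {(A,R)}

(A,P): not NE [P1→B gives 8>5; P2→R gives 7>2]
(A,Q): not NE [P1→D gives 5>2]
(A,R): NE
(A,S): not NE [P2→R gives 7>1]
(B,P): not NE [P2→Q gives 7>3]
(B,Q): not NE [P1→D gives 5>2]
(B,R): not NE [P1→A gives 6>0; P2→Q gives 7>4]
(B,S): not NE [P1→A gives 9>4; P2→Q gives 7>0]
(C,P): not NE [P1→B gives 8>1]
(C,Q): not NE [P1→D gives 5>3; P2→S gives 9>0]
(C,R): not NE [P1→A gives 6>3]
(C,S): not NE [P1→A gives 9>7]
(D,P): not NE [P1→B gives 8>2; P2→S gives 8>7]
(D,Q): not NE [P2→S gives 8>6]
(D,R): not NE [P1→A gives 6>5; P2→S gives 8>6]
(D,S): not NE [P1→A gives 9>7]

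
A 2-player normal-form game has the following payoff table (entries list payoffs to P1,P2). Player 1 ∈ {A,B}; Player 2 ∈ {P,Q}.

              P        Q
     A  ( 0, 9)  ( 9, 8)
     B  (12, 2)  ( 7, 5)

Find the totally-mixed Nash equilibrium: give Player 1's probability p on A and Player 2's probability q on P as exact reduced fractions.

(p,q) = (3/4, 1/7)

P1 indiff ⇒ q·0+(1-q)·9 = q·12+(1-q)·7 ⇒ q(-12) = (1-q)(-2) ⇒ q = 1/7
P2 indiff ⇒ p·9+(1-p)·2 = p·8+(1-p)·5 ⇒ p(1) = (1-p)(3) ⇒ p = 3/4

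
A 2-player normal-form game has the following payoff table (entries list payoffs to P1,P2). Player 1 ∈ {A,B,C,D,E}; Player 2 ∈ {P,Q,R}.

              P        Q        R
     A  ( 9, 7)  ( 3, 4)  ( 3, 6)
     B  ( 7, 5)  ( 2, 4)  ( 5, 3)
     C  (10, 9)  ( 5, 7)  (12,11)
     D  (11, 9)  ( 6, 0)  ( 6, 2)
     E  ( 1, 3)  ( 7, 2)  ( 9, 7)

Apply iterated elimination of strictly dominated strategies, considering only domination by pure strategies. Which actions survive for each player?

P1 drop A (C beats it: P:10>9 Q:5>3 R:12>3)
P1 drop B (C beats it: P:10>7 Q:5>2 R:12>5)
P2 drop Q (P beats it: C:9>7 D:9>0 E:3>2)
P1 drop E (C beats it: P:10>1 R:12>9)
P1→{C,D} P2→{P,R}

Remaining: P1:{C,D} P2:{P,R}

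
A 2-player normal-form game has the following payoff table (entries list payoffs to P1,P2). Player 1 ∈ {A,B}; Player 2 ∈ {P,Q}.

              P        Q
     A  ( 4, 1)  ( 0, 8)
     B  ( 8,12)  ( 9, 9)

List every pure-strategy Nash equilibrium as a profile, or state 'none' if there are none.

(A,P): not NE [P1→B gives 8>4; P2→Q gives 8>1]
(A,Q): not NE [P1→B gives 9>0]
(B,P): NE
(B,Q): not NE [P2→P gives 12>9]

NE set: (B,P)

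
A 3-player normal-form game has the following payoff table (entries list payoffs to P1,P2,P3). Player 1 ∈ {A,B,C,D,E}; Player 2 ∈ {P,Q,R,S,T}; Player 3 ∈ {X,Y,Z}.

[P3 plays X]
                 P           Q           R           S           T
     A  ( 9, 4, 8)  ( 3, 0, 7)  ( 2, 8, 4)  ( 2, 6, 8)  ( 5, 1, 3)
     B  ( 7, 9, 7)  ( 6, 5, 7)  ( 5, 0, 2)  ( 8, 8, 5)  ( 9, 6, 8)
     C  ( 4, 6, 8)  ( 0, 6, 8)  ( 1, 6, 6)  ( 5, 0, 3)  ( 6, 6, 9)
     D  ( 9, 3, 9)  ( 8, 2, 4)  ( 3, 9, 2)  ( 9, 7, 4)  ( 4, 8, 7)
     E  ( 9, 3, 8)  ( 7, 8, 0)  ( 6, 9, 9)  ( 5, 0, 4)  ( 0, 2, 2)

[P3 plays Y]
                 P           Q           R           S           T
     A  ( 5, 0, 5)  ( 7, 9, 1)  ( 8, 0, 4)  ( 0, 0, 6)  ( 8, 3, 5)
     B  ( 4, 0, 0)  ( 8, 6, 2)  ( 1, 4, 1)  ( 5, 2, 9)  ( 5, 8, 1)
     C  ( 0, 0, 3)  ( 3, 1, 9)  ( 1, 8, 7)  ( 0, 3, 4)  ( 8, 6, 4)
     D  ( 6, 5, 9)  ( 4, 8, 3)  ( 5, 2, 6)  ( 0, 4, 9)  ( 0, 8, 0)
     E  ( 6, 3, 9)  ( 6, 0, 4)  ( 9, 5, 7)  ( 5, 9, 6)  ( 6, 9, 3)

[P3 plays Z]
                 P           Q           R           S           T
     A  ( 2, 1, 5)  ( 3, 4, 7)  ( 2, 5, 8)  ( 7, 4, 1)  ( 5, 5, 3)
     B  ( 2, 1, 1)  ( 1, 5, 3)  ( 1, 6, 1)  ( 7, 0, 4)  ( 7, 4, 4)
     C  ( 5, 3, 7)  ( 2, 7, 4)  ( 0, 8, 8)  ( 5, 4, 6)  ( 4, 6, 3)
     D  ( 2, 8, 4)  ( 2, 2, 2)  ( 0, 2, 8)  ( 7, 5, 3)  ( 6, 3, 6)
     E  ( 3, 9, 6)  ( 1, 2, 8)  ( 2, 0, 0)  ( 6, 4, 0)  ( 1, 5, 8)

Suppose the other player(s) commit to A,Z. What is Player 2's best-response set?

argmax u_2 = {R,T}

u_2(P vs A,Z) = 1
u_2(Q vs A,Z) = 4
u_2(R vs A,Z) = 5
u_2(S vs A,Z) = 4
u_2(T vs A,Z) = 5
max payoff 5 at {R,T}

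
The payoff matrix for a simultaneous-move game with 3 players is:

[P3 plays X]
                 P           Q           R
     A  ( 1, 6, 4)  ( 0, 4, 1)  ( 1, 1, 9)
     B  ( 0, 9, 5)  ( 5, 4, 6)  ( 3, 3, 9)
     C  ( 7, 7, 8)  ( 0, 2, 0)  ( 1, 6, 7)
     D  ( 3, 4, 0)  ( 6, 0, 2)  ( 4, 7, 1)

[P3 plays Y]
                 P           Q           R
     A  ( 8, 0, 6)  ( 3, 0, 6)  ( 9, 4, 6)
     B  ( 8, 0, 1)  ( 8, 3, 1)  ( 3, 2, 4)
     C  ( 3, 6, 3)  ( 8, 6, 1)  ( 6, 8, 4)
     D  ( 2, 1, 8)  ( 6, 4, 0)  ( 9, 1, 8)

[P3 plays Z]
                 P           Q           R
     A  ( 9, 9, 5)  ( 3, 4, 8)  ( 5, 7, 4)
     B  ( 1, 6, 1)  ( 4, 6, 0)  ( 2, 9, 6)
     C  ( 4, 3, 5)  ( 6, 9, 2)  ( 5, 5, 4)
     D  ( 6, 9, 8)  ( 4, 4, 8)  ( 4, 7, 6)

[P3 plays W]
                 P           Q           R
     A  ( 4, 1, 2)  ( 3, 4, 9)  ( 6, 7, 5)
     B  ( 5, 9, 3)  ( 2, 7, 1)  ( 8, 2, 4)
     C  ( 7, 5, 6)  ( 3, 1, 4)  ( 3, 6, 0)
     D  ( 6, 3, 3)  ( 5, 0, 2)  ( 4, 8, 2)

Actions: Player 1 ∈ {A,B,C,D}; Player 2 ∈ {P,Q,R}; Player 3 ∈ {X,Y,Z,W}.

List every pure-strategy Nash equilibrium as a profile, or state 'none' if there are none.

(A,P,X): not NE [P1→C gives 7>1; P3→Y gives 6>4]
(A,P,Y): not NE [P2→R gives 4>0]
(A,P,Z): not NE [P3→Y gives 6>5]
(A,P,W): not NE [P1→C gives 7>4; P2→R gives 7>1; P3→Y gives 6>2]
(A,Q,X): not NE [P1→D gives 6>0; P2→P gives 6>4; P3→W gives 9>1]
(A,Q,Y): not NE [P1→C gives 8>3; P2→R gives 4>0; P3→W gives 9>6]
(A,Q,Z): not NE [P1→C gives 6>3; P2→P gives 9>4; P3→W gives 9>8]
(A,Q,W): not NE [P1→D gives 5>3; P2→R gives 7>4]
(A,R,X): not NE [P1→D gives 4>1; P2→P gives 6>1]
(A,R,Y): not NE [P3→X gives 9>6]
(A,R,Z): not NE [P2→P gives 9>7; P3→X gives 9>4]
(A,R,W): not NE [P1→B gives 8>6; P3→X gives 9>5]
(B,P,X): not NE [P1→C gives 7>0]
(B,P,Y): not NE [P2→Q gives 3>0; P3→X gives 5>1]
(B,P,Z): not NE [P1→A gives 9>1; P2→R gives 9>6; P3→X gives 5>1]
(B,P,W): not NE [P1→C gives 7>5; P3→X gives 5>3]
(B,Q,X): not NE [P1→D gives 6>5; P2→P gives 9>4]
(B,Q,Y): not NE [P3→X gives 6>1]
(B,Q,Z): not NE [P1→C gives 6>4; P2→R gives 9>6; P3→X gives 6>0]
(B,Q,W): not NE [P1→D gives 5>2; P2→P gives 9>7; P3→X gives 6>1]
(B,R,X): not NE [P1→D gives 4>3; P2→P gives 9>3]
(B,R,Y): not NE [P1→D gives 9>3; P2→Q gives 3>2; P3→X gives 9>4]
(B,R,Z): not NE [P1→C gives 5>2; P3→X gives 9>6]
(B,R,W): not NE [P2→P gives 9>2; P3→X gives 9>4]
(C,P,X): NE
(C,P,Y): not NE [P1→B gives 8>3; P2→R gives 8>6; P3→X gives 8>3]
(C,P,Z): not NE [P1→A gives 9>4; P2→Q gives 9>3; P3→X gives 8>5]
(C,P,W): not NE [P2→R gives 6>5; P3→X gives 8>6]
(C,Q,X): not NE [P1→D gives 6>0; P2→P gives 7>2; P3→W gives 4>0]
(C,Q,Y): not NE [P2→R gives 8>6; P3→W gives 4>1]
(C,Q,Z): not NE [P3→W gives 4>2]
(C,Q,W): not NE [P1→D gives 5>3; P2→R gives 6>1]
(C,R,X): not NE [P1→D gives 4>1; P2→P gives 7>6]
(C,R,Y): not NE [P1→D gives 9>6; P3→X gives 7>4]
(C,R,Z): not NE [P2→Q gives 9>5; P3→X gives 7>4]
(C,R,W): not NE [P1→B gives 8>3; P3→X gives 7>0]
(D,P,X): not NE [P1→C gives 7>3; P2→R gives 7>4; P3→Z gives 8>0]
(D,P,Y): not NE [P1→B gives 8>2; P2→Q gives 4>1]
(D,P,Z): not NE [P1→A gives 9>6]
(D,P,W): not NE [P1→C gives 7>6; P2→R gives 8>3; P3→Z gives 8>3]
(D,Q,X): not NE [P2→R gives 7>0; P3→Z gives 8>2]
(D,Q,Y): not NE [P1→C gives 8>6; P3→Z gives 8>0]
(D,Q,Z): not NE [P1→C gives 6>4; P2→P gives 9>4]
(D,Q,W): not NE [P2→R gives 8>0; P3→Z gives 8>2]
(D,R,X): not NE [P3→Y gives 8>1]
(D,R,Y): not NE [P2→Q gives 4>1]
(D,R,Z): not NE [P1→C gives 5>4; P2→P gives 9>7; P3→Y gives 8>6]
(D,R,W): not NE [P1→B gives 8>4; P3→Y gives 8>2]

PSNE = {(C,P,X)}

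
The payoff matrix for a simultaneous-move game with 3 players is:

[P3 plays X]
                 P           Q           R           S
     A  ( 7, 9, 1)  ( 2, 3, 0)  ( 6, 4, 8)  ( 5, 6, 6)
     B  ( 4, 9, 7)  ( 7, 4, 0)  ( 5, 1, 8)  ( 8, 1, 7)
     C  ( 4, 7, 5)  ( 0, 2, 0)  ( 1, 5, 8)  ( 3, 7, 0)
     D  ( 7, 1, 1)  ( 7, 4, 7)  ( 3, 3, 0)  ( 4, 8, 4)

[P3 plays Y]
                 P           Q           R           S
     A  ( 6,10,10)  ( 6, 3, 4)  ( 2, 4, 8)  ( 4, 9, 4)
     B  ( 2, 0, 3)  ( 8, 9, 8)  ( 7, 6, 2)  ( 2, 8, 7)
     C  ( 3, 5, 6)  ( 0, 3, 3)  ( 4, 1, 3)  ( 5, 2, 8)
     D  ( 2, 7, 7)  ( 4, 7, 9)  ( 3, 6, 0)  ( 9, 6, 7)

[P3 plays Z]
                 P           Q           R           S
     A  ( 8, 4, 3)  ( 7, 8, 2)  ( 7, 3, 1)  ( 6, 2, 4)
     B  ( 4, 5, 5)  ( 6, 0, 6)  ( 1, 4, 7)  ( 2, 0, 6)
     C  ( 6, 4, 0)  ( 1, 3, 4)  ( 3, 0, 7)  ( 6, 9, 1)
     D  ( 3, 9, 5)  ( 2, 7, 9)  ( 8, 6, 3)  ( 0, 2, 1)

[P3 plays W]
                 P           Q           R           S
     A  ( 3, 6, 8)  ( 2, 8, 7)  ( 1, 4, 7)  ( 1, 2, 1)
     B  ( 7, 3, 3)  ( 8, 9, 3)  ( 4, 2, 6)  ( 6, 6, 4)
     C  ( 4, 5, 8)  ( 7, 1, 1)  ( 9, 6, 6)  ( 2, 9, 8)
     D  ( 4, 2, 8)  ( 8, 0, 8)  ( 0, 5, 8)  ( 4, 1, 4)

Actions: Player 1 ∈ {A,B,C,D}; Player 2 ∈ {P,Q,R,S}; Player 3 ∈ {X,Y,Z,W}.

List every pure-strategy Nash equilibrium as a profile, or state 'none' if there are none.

NE set: (A,P,Y), (B,Q,Y)

(A,P,X): not NE [P3→Y gives 10>1]
(A,P,Y): NE
(A,P,Z): not NE [P2→Q gives 8>4; P3→Y gives 10>3]
(A,P,W): not NE [P1→B gives 7>3; P2→Q gives 8>6; P3→Y gives 10>8]
(A,Q,X): not NE [P1→D gives 7>2; P2→P gives 9>3; P3→W gives 7>0]
(A,Q,Y): not NE [P1→B gives 8>6; P2→P gives 10>3; P3→W gives 7>4]
(A,Q,Z): not NE [P3→W gives 7>2]
(A,Q,W): not NE [P1→D gives 8>2]
(A,R,X): not NE [P2→P gives 9>4]
(A,R,Y): not NE [P1→B gives 7>2; P2→P gives 10>4]
(A,R,Z): not NE [P1→D gives 8>7; P2→Q gives 8>3; P3→Y gives 8>1]
(A,R,W): not NE [P1→C gives 9>1; P2→Q gives 8>4; P3→Y gives 8>7]
(A,S,X): not NE [P1→B gives 8>5; P2→P gives 9>6]
(A,S,Y): not NE [P1→D gives 9>4; P2→P gives 10>9; P3→X gives 6>4]
(A,S,Z): not NE [P2→Q gives 8>2; P3→X gives 6>4]
(A,S,W): not NE [P1→B gives 6>1; P2→Q gives 8>2; P3→X gives 6>1]
(B,P,X): not NE [P1→D gives 7>4]
(B,P,Y): not NE [P1→A gives 6>2; P2→Q gives 9>0; P3→X gives 7>3]
(B,P,Z): not NE [P1→A gives 8>4; P3→X gives 7>5]
(B,P,W): not NE [P2→Q gives 9>3; P3→X gives 7>3]
(B,Q,X): not NE [P2→P gives 9>4; P3→Y gives 8>0]
(B,Q,Y): NE
(B,Q,Z): not NE [P1→A gives 7>6; P2→P gives 5>0; P3→Y gives 8>6]
(B,Q,W): not NE [P3→Y gives 8>3]
(B,R,X): not NE [P1→A gives 6>5; P2→P gives 9>1]
(B,R,Y): not NE [P2→Q gives 9>6; P3→X gives 8>2]
(B,R,Z): not NE [P1→D gives 8>1; P2→P gives 5>4; P3→X gives 8>7]
(B,R,W): not NE [P1→C gives 9>4; P2→Q gives 9>2; P3→X gives 8>6]
(B,S,X): not NE [P2→P gives 9>1]
(B,S,Y): not NE [P1→D gives 9>2; P2→Q gives 9>8]
(B,S,Z): not NE [P1→C gives 6>2; P2→P gives 5>0; P3→Y gives 7>6]
(B,S,W): not NE [P2→Q gives 9>6; P3→Y gives 7>4]
(C,P,X): not NE [P1→D gives 7>4; P3→W gives 8>5]
(C,P,Y): not NE [P1→A gives 6>3; P3→W gives 8>6]
(C,P,Z): not NE [P1→A gives 8>6; P2→S gives 9>4; P3→W gives 8>0]
(C,P,W): not NE [P1→B gives 7>4; P2→S gives 9>5]
(C,Q,X): not NE [P1→D gives 7>0; P2→S gives 7>2; P3→Z gives 4>0]
(C,Q,Y): not NE [P1→B gives 8>0; P2→P gives 5>3; P3→Z gives 4>3]
(C,Q,Z): not NE [P1→A gives 7>1; P2→S gives 9>3]
(C,Q,W): not NE [P1→D gives 8>7; P2→S gives 9>1; P3→Z gives 4>1]
(C,R,X): not NE [P1→A gives 6>1; P2→S gives 7>5]
(C,R,Y): not NE [P1→B gives 7>4; P2→P gives 5>1; P3→X gives 8>3]
(C,R,Z): not NE [P1→D gives 8>3; P2→S gives 9>0; P3→X gives 8>7]
(C,R,W): not NE [P2→S gives 9>6; P3→X gives 8>6]
(C,S,X): not NE [P1→B gives 8>3; P3→W gives 8>0]
(C,S,Y): not NE [P1→D gives 9>5; P2→P gives 5>2]
(C,S,Z): not NE [P3→W gives 8>1]
(C,S,W): not NE [P1→B gives 6>2]
(D,P,X): not NE [P2→S gives 8>1; P3→W gives 8>1]
(D,P,Y): not NE [P1→A gives 6>2; P3→W gives 8>7]
(D,P,Z): not NE [P1→A gives 8>3; P3→W gives 8>5]
(D,P,W): not NE [P1→B gives 7>4; P2→R gives 5>2]
(D,Q,X): not NE [P2→S gives 8>4; P3→Z gives 9>7]
(D,Q,Y): not NE [P1→B gives 8>4]
(D,Q,Z): not NE [P1→A gives 7>2; P2→P gives 9>7]
(D,Q,W): not NE [P2→R gives 5>0; P3→Z gives 9>8]
(D,R,X): not NE [P1→A gives 6>3; P2→S gives 8>3; P3→W gives 8>0]
(D,R,Y): not NE [P1→B gives 7>3; P2→Q gives 7>6; P3→W gives 8>0]
(D,R,Z): not NE [P2→P gives 9>6; P3→W gives 8>3]
(D,R,W): not NE [P1→C gives 9>0]
(D,S,X): not NE [P1→B gives 8>4; P3→Y gives 7>4]
(D,S,Y): not NE [P2→Q gives 7>6]
(D,S,Z): not NE [P1→C gives 6>0; P2→P gives 9>2; P3→Y gives 7>1]
(D,S,W): not NE [P1→B gives 6>4; P2→R gives 5>1; P3→Y gives 7>4]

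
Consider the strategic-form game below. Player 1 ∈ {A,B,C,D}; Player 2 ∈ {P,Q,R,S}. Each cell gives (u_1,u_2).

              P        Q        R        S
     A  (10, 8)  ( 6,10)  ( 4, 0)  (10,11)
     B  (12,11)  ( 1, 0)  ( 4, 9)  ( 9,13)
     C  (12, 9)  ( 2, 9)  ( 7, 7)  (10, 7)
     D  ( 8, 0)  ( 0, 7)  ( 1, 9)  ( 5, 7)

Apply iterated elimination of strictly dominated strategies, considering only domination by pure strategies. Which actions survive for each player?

P1 drop D (A beats it: P:10>8 Q:6>0 R:4>1 S:10>5)
P2 drop R (P beats it: A:8>0 B:11>9 C:9>7)
P1→{A,B,C} P2→{P,Q,S}

Survivors P1:{A,B,C} P2:{P,Q,S}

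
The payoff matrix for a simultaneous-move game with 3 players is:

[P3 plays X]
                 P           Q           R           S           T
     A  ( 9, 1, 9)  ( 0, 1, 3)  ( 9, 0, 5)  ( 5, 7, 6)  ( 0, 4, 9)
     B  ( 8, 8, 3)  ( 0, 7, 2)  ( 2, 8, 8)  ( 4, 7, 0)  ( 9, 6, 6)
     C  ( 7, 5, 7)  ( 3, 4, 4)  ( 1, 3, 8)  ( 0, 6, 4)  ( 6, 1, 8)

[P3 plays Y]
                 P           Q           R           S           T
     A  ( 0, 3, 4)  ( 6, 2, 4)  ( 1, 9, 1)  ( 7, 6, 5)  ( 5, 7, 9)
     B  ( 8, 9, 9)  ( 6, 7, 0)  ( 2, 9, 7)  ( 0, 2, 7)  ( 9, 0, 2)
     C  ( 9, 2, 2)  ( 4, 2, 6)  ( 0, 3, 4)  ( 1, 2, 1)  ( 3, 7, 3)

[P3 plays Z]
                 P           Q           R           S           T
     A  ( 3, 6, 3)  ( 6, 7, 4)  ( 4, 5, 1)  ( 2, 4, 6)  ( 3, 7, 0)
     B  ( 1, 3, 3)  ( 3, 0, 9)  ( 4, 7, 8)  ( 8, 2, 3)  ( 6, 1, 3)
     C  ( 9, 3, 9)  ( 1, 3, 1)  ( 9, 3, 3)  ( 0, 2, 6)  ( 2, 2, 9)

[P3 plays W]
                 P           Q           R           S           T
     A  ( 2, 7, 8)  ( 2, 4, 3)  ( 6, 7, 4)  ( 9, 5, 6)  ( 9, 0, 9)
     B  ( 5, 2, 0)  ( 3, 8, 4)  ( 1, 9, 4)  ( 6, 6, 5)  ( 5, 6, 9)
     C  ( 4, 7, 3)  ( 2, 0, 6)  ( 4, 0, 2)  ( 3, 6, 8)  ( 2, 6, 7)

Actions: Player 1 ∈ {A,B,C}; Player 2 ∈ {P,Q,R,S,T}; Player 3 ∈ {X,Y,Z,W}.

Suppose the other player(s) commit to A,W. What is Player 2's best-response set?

P2 best: {P,R}

u_2(P vs A,W) = 7
u_2(Q vs A,W) = 4
u_2(R vs A,W) = 7
u_2(S vs A,W) = 5
u_2(T vs A,W) = 0
max payoff 7 at {P,R}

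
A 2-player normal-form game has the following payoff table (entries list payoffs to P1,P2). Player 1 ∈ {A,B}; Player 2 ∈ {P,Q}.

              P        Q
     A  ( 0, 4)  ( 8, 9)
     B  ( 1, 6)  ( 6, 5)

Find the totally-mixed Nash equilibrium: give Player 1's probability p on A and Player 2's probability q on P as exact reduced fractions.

P1 indiff ⇒ q·0+(1-q)·8 = q·1+(1-q)·6 ⇒ q(-1) = (1-q)(-2) ⇒ q = 2/3
P2 indiff ⇒ p·4+(1-p)·6 = p·9+(1-p)·5 ⇒ p(-5) = (1-p)(-1) ⇒ p = 1/6

(p,q) = (1/6, 2/3)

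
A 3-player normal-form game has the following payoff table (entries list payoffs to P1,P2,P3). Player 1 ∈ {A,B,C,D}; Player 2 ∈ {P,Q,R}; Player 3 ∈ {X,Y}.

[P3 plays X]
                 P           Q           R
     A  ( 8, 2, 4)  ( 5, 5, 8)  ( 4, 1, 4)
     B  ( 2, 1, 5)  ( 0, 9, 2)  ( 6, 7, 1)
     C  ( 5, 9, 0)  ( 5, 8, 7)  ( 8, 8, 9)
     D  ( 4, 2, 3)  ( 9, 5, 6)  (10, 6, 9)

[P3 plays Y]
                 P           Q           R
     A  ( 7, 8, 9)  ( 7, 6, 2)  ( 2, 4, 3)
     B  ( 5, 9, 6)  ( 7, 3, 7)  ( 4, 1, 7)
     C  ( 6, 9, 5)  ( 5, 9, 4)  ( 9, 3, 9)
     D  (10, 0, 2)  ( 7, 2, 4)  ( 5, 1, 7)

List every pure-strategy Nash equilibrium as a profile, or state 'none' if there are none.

(A,P,X): not NE [P2→Q gives 5>2; P3→Y gives 9>4]
(A,P,Y): not NE [P1→D gives 10>7]
(A,Q,X): not NE [P1→D gives 9>5]
(A,Q,Y): not NE [P2→P gives 8>6; P3→X gives 8>2]
(A,R,X): not NE [P1→D gives 10>4; P2→Q gives 5>1]
(A,R,Y): not NE [P1→C gives 9>2; P2→P gives 8>4; P3→X gives 4>3]
(B,P,X): not NE [P1→A gives 8>2; P2→Q gives 9>1; P3→Y gives 6>5]
(B,P,Y): not NE [P1→D gives 10>5]
(B,Q,X): not NE [P1→D gives 9>0; P3→Y gives 7>2]
(B,Q,Y): not NE [P2→P gives 9>3]
(B,R,X): not NE [P1→D gives 10>6; P2→Q gives 9>7; P3→Y gives 7>1]
(B,R,Y): not NE [P1→C gives 9>4; P2→P gives 9>1]
(C,P,X): not NE [P1→A gives 8>5; P3→Y gives 5>0]
(C,P,Y): not NE [P1→D gives 10>6]
(C,Q,X): not NE [P1→D gives 9>5; P2→P gives 9>8]
(C,Q,Y): not NE [P1→D gives 7>5; P3→X gives 7>4]
(C,R,X): not NE [P1→D gives 10>8; P2→P gives 9>8]
(C,R,Y): not NE [P2→Q gives 9>3]
(D,P,X): not NE [P1→A gives 8>4; P2→R gives 6>2]
(D,P,Y): not NE [P2→Q gives 2>0; P3→X gives 3>2]
(D,Q,X): not NE [P2→R gives 6>5]
(D,Q,Y): not NE [P3→X gives 6>4]
(D,R,X): NE
(D,R,Y): not NE [P1→C gives 9>5; P2→Q gives 2>1; P3→X gives 9>7]

NE set: (D,R,X)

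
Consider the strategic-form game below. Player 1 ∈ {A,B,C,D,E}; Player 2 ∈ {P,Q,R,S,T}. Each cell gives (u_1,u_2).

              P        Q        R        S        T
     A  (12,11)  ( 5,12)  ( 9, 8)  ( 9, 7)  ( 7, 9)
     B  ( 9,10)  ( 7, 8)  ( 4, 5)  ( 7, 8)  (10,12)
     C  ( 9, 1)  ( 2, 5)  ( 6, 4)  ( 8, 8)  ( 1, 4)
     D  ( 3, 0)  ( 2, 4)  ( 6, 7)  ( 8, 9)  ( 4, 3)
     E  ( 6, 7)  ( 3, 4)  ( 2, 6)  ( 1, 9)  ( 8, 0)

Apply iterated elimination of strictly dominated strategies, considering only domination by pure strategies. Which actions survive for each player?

P1 drop C (A beats it: P:12>9 Q:5>2 R:9>6 S:9>8 T:7>1)
P1 drop D (A beats it: P:12>3 Q:5>2 R:9>6 S:9>8 T:7>4)
P1 drop E (B beats it: P:9>6 Q:7>3 R:4>2 S:7>1 T:10>8)
P2 drop R (P beats it: A:11>8 B:10>5)
P2 drop S (P beats it: A:11>7 B:10>8)
P1→{A,B} P2→{P,Q,T}

Survivors P1:{A,B} P2:{P,Q,T}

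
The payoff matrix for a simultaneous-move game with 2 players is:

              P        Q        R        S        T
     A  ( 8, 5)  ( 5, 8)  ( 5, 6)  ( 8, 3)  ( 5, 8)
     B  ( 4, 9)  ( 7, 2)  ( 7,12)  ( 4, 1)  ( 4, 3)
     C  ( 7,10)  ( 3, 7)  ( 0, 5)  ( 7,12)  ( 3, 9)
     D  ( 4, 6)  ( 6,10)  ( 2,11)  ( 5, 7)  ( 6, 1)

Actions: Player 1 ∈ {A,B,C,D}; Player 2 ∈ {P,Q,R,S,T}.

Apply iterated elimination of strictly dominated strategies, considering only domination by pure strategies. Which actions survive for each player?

P1 drop C (A beats it: P:8>7 Q:5>3 R:5>0 S:8>7 T:5>3)
P2 drop P (R beats it: A:6>5 B:12>9 D:11>6)
P2 drop S (Q beats it: A:8>3 B:2>1 D:10>7)
P1→{A,B,D} P2→{Q,R,T}

Remaining: P1:{A,B,D} P2:{Q,R,T}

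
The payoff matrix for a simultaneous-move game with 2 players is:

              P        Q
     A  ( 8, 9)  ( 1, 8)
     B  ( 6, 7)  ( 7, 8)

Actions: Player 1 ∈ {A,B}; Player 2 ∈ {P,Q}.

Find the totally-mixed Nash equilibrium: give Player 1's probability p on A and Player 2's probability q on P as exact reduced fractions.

P1 indiff ⇒ q·8+(1-q)·1 = q·6+(1-q)·7 ⇒ q(2) = (1-q)(6) ⇒ q = 3/4
P2 indiff ⇒ p·9+(1-p)·7 = p·8+(1-p)·8 ⇒ p(1) = (1-p)(1) ⇒ p = 1/2

p=1/2, q=3/4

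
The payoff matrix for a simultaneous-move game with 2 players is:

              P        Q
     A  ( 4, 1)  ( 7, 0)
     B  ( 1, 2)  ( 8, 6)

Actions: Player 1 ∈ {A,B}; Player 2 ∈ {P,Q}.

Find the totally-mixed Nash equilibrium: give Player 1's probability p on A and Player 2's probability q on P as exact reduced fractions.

p=4/5, q=1/4

P1 indiff ⇒ q·4+(1-q)·7 = q·1+(1-q)·8 ⇒ q(3) = (1-q)(1) ⇒ q = 1/4
P2 indiff ⇒ p·1+(1-p)·2 = p·0+(1-p)·6 ⇒ p(1) = (1-p)(4) ⇒ p = 4/5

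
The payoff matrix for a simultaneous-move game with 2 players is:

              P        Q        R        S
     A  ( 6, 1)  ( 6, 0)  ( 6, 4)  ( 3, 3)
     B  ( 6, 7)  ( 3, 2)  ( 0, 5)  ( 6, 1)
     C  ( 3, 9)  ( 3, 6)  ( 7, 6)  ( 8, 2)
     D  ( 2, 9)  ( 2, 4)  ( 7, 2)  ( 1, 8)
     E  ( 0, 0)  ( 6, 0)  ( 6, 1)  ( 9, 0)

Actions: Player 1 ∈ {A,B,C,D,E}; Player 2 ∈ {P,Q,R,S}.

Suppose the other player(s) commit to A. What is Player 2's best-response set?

argmax u_2 = {R}

u_2(P vs A) = 1
u_2(Q vs A) = 0
u_2(R vs A) = 4
u_2(S vs A) = 3
max payoff 4 at {R}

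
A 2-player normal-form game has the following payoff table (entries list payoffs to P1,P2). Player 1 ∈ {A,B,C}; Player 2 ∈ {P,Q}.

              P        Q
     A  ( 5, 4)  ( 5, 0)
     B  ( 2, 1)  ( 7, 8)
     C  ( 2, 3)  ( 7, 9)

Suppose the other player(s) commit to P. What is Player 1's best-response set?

BR_1 = {A}

u_1(A vs P) = 5
u_1(B vs P) = 2
u_1(C vs P) = 2
max payoff 5 at {A}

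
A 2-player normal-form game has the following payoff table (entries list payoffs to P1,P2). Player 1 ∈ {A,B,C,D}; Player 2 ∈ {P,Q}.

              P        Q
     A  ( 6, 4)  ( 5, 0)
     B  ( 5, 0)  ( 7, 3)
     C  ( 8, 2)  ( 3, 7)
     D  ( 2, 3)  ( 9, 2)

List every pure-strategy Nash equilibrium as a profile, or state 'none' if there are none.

Equilibria: none

(A,P): not NE [P1→C gives 8>6]
(A,Q): not NE [P1→D gives 9>5; P2→P gives 4>0]
(B,P): not NE [P1→C gives 8>5; P2→Q gives 3>0]
(B,Q): not NE [P1→D gives 9>7]
(C,P): not NE [P2→Q gives 7>2]
(C,Q): not NE [P1→D gives 9>3]
(D,P): not NE [P1→C gives 8>2]
(D,Q): not NE [P2→P gives 3>2]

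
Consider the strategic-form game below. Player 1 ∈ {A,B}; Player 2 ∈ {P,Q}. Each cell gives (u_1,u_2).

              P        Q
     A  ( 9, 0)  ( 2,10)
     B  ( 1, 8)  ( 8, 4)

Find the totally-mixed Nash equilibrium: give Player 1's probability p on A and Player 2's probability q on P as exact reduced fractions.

P1 indiff ⇒ q·9+(1-q)·2 = q·1+(1-q)·8 ⇒ q(8) = (1-q)(6) ⇒ q = 3/7
P2 indiff ⇒ p·0+(1-p)·8 = p·10+(1-p)·4 ⇒ p(-10) = (1-p)(-4) ⇒ p = 2/7

(p,q) = (2/7, 3/7)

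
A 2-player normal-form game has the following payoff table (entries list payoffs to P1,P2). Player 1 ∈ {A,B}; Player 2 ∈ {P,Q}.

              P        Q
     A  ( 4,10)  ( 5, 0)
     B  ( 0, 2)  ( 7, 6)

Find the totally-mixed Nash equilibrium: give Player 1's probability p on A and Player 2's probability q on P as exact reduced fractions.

P1 indiff ⇒ q·4+(1-q)·5 = q·0+(1-q)·7 ⇒ q(4) = (1-q)(2) ⇒ q = 1/3
P2 indiff ⇒ p·10+(1-p)·2 = p·0+(1-p)·6 ⇒ p(10) = (1-p)(4) ⇒ p = 2/7

P1 mixes 2/7 on A; P2 mixes 1/3 on P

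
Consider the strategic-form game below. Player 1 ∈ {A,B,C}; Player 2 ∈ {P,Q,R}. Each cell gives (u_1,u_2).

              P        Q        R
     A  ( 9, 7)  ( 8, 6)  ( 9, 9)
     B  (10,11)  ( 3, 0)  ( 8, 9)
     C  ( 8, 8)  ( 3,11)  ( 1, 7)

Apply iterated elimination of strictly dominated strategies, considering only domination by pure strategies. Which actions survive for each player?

P1 drop C (A beats it: P:9>8 Q:8>3 R:9>1)
P2 drop Q (P beats it: A:7>6 B:11>0)
P1→{A,B} P2→{P,R}

Remaining: P1:{A,B} P2:{P,R}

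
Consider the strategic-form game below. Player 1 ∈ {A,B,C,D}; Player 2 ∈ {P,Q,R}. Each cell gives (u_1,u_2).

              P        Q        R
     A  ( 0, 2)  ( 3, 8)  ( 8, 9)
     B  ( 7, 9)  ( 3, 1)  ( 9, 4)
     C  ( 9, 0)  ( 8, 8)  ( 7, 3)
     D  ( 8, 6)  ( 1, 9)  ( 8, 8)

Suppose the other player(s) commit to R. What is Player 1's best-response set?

u_1(A vs R) = 8
u_1(B vs R) = 9
u_1(C vs R) = 7
u_1(D vs R) = 8
max payoff 9 at {B}

BR_1 = {B}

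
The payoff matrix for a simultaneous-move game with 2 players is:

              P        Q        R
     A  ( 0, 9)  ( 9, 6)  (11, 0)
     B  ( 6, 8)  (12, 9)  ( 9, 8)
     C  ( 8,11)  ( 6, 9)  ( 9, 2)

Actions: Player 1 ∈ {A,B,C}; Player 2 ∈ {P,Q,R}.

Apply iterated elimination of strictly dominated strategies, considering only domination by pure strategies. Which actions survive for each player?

P2 drop R (Q beats it: A:6>0 B:9>8 C:9>2)
P1 drop A (B beats it: P:6>0 Q:12>9)
P1→{B,C} P2→{P,Q}

Remaining: P1:{B,C} P2:{P,Q}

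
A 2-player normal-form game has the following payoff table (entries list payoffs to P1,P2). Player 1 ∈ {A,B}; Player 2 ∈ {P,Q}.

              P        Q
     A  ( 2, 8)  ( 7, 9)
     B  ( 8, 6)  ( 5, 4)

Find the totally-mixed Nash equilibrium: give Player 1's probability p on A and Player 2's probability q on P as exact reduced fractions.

p=2/3, q=1/4

P1 indiff ⇒ q·2+(1-q)·7 = q·8+(1-q)·5 ⇒ q(-6) = (1-q)(-2) ⇒ q = 1/4
P2 indiff ⇒ p·8+(1-p)·6 = p·9+(1-p)·4 ⇒ p(-1) = (1-p)(-2) ⇒ p = 2/3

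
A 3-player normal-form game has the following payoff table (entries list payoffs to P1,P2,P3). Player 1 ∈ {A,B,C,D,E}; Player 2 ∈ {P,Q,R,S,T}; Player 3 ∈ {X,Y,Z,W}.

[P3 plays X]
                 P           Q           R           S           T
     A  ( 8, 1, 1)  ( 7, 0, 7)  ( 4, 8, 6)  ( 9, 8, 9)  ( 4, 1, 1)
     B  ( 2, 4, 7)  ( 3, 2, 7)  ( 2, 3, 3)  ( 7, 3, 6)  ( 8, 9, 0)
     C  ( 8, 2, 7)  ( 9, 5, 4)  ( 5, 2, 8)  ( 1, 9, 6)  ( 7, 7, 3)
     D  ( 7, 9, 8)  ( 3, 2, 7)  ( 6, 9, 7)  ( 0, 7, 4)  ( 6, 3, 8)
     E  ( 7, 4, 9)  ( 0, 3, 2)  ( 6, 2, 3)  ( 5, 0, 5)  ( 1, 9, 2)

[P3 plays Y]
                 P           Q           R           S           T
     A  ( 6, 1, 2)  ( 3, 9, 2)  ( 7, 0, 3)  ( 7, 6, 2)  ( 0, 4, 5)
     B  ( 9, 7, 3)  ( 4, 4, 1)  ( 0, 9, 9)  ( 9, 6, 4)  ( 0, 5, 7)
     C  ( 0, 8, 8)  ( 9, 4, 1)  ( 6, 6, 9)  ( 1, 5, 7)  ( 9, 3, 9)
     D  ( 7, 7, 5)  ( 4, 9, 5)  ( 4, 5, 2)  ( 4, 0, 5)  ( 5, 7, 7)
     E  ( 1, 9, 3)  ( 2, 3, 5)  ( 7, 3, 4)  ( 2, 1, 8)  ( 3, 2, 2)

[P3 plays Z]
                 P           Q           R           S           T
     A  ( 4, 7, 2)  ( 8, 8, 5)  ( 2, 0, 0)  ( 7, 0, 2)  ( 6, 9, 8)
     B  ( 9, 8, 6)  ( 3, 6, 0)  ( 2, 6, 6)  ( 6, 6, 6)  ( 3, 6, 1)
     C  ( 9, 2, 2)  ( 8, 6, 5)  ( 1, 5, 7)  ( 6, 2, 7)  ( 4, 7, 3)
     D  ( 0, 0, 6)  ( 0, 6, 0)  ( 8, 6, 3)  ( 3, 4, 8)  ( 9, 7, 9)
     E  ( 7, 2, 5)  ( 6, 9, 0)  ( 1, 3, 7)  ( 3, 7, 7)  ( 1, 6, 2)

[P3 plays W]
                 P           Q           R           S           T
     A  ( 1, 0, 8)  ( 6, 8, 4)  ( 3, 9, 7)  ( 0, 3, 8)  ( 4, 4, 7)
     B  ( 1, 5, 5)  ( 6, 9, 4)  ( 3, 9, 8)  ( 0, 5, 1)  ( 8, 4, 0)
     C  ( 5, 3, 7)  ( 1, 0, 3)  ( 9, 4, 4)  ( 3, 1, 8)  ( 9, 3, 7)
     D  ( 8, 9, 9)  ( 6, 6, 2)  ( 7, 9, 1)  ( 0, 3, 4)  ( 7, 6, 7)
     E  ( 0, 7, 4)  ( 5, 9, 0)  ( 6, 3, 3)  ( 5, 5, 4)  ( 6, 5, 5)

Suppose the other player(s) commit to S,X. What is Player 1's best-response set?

argmax u_1 = {A}

u_1(A vs S,X) = 9
u_1(B vs S,X) = 7
u_1(C vs S,X) = 1
u_1(D vs S,X) = 0
u_1(E vs S,X) = 5
max payoff 9 at {A}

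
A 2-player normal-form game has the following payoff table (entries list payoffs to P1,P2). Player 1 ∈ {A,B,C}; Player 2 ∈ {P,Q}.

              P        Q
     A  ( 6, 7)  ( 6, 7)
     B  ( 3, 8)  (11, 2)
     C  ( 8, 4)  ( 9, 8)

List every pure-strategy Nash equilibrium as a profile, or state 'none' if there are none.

PSNE: ∅

(A,P): not NE [P1→C gives 8>6]
(A,Q): not NE [P1→B gives 11>6]
(B,P): not NE [P1→C gives 8>3]
(B,Q): not NE [P2→P gives 8>2]
(C,P): not NE [P2→Q gives 8>4]
(C,Q): not NE [P1→B gives 11>9]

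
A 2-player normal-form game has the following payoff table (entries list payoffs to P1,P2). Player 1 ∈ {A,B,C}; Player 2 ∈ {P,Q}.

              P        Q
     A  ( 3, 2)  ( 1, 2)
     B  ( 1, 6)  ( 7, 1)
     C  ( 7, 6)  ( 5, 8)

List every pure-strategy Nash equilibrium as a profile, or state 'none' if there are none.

(A,P): not NE [P1→C gives 7>3]
(A,Q): not NE [P1→B gives 7>1]
(B,P): not NE [P1→C gives 7>1]
(B,Q): not NE [P2→P gives 6>1]
(C,P): not NE [P2→Q gives 8>6]
(C,Q): not NE [P1→B gives 7>5]

Equilibria: none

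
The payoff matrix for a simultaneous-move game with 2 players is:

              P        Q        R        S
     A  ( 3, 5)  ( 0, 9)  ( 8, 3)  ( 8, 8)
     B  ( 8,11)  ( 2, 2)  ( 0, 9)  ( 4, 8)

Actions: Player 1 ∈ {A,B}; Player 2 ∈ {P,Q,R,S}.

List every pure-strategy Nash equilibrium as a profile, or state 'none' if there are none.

Nash profiles: (B,P)

(A,P): not NE [P1→B gives 8>3; P2→Q gives 9>5]
(A,Q): not NE [P1→B gives 2>0]
(A,R): not NE [P2→Q gives 9>3]
(A,S): not NE [P2→Q gives 9>8]
(B,P): NE
(B,Q): not NE [P2→P gives 11>2]
(B,R): not NE [P1→A gives 8>0; P2→P gives 11>9]
(B,S): not NE [P1→A gives 8>4; P2→P gives 11>8]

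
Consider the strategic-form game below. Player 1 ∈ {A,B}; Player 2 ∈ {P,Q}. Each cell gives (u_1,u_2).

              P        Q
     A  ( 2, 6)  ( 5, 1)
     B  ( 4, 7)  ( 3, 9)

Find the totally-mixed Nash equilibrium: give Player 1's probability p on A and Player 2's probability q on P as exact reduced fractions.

P1 indiff ⇒ q·2+(1-q)·5 = q·4+(1-q)·3 ⇒ q(-2) = (1-q)(-2) ⇒ q = 1/2
P2 indiff ⇒ p·6+(1-p)·7 = p·1+(1-p)·9 ⇒ p(5) = (1-p)(2) ⇒ p = 2/7

(p,q) = (2/7, 1/2)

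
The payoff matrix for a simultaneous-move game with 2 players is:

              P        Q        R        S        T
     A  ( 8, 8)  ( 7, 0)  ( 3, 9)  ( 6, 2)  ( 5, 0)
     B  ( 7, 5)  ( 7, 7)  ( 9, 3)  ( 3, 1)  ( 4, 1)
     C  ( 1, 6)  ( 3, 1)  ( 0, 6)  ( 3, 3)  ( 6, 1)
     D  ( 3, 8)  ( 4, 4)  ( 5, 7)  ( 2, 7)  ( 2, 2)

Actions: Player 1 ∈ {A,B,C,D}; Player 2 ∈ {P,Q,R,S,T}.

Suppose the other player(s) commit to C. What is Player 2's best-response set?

P2 best: {P,R}

u_2(P vs C) = 6
u_2(Q vs C) = 1
u_2(R vs C) = 6
u_2(S vs C) = 3
u_2(T vs C) = 1
max payoff 6 at {P,R}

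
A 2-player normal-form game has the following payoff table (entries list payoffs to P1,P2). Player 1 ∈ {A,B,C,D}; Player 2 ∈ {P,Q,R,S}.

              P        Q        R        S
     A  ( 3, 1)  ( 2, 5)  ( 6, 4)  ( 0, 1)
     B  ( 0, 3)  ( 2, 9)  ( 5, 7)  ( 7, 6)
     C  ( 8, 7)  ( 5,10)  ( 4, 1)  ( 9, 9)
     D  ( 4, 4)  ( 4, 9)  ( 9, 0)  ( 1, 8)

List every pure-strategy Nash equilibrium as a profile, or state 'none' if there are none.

(A,P): not NE [P1→C gives 8>3; P2→Q gives 5>1]
(A,Q): not NE [P1→C gives 5>2]
(A,R): not NE [P1→D gives 9>6; P2→Q gives 5>4]
(A,S): not NE [P1→C gives 9>0; P2→Q gives 5>1]
(B,P): not NE [P1→C gives 8>0; P2→Q gives 9>3]
(B,Q): not NE [P1→C gives 5>2]
(B,R): not NE [P1→D gives 9>5; P2→Q gives 9>7]
(B,S): not NE [P1→C gives 9>7; P2→Q gives 9>6]
(C,P): not NE [P2→Q gives 10>7]
(C,Q): NE
(C,R): not NE [P1→D gives 9>4; P2→Q gives 10>1]
(C,S): not NE [P2→Q gives 10>9]
(D,P): not NE [P1→C gives 8>4; P2→Q gives 9>4]
(D,Q): not NE [P1→C gives 5>4]
(D,R): not NE [P2→Q gives 9>0]
(D,S): not NE [P1→C gives 9>1; P2→Q gives 9>8]

PSNE = {(C,Q)}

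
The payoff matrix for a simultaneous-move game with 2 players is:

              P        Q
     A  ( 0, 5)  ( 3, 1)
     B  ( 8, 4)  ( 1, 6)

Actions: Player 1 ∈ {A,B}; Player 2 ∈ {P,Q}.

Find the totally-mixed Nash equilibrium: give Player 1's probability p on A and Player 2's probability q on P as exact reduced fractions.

(p,q) = (1/3, 1/5)

P1 indiff ⇒ q·0+(1-q)·3 = q·8+(1-q)·1 ⇒ q(-8) = (1-q)(-2) ⇒ q = 1/5
P2 indiff ⇒ p·5+(1-p)·4 = p·1+(1-p)·6 ⇒ p(4) = (1-p)(2) ⇒ p = 1/3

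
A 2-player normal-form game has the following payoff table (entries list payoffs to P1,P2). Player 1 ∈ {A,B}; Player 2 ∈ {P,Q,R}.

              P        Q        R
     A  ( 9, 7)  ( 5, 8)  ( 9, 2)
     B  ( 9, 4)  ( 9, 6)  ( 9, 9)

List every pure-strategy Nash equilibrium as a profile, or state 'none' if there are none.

(A,P): not NE [P2→Q gives 8>7]
(A,Q): not NE [P1→B gives 9>5]
(A,R): not NE [P2→Q gives 8>2]
(B,P): not NE [P2→R gives 9>4]
(B,Q): not NE [P2→R gives 9>6]
(B,R): NE

PSNE = {(B,R)}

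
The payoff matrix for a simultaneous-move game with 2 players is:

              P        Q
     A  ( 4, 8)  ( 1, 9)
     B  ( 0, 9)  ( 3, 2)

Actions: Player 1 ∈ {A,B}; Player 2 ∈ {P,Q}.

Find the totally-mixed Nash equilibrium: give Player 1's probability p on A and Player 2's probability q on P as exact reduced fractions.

p=7/8, q=1/3

P1 indiff ⇒ q·4+(1-q)·1 = q·0+(1-q)·3 ⇒ q(4) = (1-q)(2) ⇒ q = 1/3
P2 indiff ⇒ p·8+(1-p)·9 = p·9+(1-p)·2 ⇒ p(-1) = (1-p)(-7) ⇒ p = 7/8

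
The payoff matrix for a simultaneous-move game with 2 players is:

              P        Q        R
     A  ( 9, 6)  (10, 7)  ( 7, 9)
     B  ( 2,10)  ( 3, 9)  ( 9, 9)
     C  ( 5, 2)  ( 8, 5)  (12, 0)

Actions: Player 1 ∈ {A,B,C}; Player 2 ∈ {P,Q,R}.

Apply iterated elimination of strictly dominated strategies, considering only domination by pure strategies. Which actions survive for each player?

Remaining: P1:{A,C} P2:{Q,R}

P1 drop B (C beats it: P:5>2 Q:8>3 R:12>9)
P2 drop P (Q beats it: A:7>6 C:5>2)
P1→{A,C} P2→{Q,R}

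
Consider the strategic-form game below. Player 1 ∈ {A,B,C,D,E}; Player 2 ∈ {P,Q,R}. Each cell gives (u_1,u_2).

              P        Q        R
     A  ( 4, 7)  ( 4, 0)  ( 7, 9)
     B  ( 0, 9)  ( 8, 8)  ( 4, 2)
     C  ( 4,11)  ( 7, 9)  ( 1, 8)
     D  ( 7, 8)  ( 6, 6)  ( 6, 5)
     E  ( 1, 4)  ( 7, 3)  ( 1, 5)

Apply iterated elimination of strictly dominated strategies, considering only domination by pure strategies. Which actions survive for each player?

P2 drop Q (P beats it: A:7>0 B:9>8 C:11>9 D:8>6 E:4>3)
P1 drop B (A beats it: P:4>0 R:7>4)
P1 drop C (D beats it: P:7>4 R:6>1)
P1 drop E (A beats it: P:4>1 R:7>1)
P1→{A,D} P2→{P,R}

IESDS → P1:{A,D} P2:{P,R}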